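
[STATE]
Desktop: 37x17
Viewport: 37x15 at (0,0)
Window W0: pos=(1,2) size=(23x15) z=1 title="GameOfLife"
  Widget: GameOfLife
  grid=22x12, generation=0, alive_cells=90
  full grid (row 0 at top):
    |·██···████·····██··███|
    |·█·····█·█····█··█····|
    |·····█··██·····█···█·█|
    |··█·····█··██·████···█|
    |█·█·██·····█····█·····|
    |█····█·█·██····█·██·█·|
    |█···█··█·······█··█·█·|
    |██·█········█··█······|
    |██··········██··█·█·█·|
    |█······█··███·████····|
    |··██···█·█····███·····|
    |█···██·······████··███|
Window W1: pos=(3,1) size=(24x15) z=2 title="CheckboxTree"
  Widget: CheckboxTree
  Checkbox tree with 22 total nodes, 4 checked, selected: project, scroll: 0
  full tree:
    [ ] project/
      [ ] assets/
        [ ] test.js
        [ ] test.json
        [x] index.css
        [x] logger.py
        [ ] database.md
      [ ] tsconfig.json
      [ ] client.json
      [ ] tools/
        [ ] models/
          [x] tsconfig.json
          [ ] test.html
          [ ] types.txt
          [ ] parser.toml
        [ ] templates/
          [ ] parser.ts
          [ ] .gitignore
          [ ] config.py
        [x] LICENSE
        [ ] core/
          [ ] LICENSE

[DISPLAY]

                                     
   ┏━━━━━━━━━━━━━━━━━━━━━━┓          
 ┏━┃ CheckboxTree         ┃          
 ┃ ┠──────────────────────┨          
 ┠─┃>[-] project/         ┃          
 ┃G┃   [-] assets/        ┃          
 ┃·┃     [ ] test.js      ┃          
 ┃·┃     [ ] test.json    ┃          
 ┃·┃     [x] index.css    ┃          
 ┃█┃     [x] logger.py    ┃          
 ┃█┃     [ ] database.md  ┃          
 ┃█┃   [ ] tsconfig.json  ┃          
 ┃█┃   [ ] client.json    ┃          
 ┃█┃   [-] tools/         ┃          
 ┃█┃     [-] models/      ┃          


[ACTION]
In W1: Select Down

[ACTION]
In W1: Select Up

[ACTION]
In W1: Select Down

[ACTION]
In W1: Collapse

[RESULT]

                                     
   ┏━━━━━━━━━━━━━━━━━━━━━━┓          
 ┏━┃ CheckboxTree         ┃          
 ┃ ┠──────────────────────┨          
 ┠─┃ [-] project/         ┃          
 ┃G┃>  [-] assets/        ┃          
 ┃·┃   [ ] tsconfig.json  ┃          
 ┃·┃   [ ] client.json    ┃          
 ┃·┃   [-] tools/         ┃          
 ┃█┃     [-] models/      ┃          
 ┃█┃       [x] tsconfig.js┃          
 ┃█┃       [ ] test.html  ┃          
 ┃█┃       [ ] types.txt  ┃          
 ┃█┃       [ ] parser.toml┃          
 ┃█┃     [ ] templates/   ┃          


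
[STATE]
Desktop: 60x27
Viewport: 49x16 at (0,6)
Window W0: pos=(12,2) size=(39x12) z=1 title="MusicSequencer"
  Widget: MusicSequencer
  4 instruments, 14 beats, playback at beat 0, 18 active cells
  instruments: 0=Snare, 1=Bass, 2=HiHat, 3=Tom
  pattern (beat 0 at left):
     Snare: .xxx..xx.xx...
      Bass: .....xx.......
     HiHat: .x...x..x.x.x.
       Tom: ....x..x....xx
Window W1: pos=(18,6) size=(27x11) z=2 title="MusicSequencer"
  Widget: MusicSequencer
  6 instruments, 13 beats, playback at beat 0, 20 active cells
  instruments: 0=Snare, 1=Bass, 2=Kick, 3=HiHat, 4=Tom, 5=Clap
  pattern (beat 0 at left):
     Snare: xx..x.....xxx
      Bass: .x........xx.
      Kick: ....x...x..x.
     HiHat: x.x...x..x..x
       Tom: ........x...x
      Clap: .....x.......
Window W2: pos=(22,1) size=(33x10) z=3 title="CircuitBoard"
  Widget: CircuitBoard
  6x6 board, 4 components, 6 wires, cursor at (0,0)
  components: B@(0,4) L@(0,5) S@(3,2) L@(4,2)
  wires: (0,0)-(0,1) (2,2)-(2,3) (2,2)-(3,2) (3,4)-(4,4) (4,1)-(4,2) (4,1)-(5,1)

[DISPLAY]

            ┃ Snar┏━━━┃                          
            ┃  Bas┃ Mu┃1                         
            ┃ HiHa┠───┃                          
            ┃   To┃   ┃2           · ─ ·         
            ┃     ┃ Sn┗━━━━━━━━━━━━━━━━━━━━━━━━━━
            ┃     ┃  Bass·█········██·      ┃    
            ┃     ┃  Kick····█···█··█·      ┃    
            ┗━━━━━┃ HiHat█·█···█··█··█      ┃━━━━
                  ┃   Tom········█···█      ┃    
                  ┃  Clap·····█·······      ┃    
                  ┗━━━━━━━━━━━━━━━━━━━━━━━━━┛    
                                                 
                                                 
                                                 
                                                 
                                                 


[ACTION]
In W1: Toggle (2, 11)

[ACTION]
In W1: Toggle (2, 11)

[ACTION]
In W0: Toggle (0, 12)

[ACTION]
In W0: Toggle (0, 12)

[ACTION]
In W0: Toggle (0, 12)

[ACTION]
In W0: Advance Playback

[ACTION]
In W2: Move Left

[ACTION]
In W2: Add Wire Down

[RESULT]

            ┃ Snar┏━━━┃    │                     
            ┃  Bas┃ Mu┃1   ·                     
            ┃ HiHa┠───┃                          
            ┃   To┃   ┃2           · ─ ·         
            ┃     ┃ Sn┗━━━━━━━━━━━━━━━━━━━━━━━━━━
            ┃     ┃  Bass·█········██·      ┃    
            ┃     ┃  Kick····█···█··█·      ┃    
            ┗━━━━━┃ HiHat█·█···█··█··█      ┃━━━━
                  ┃   Tom········█···█      ┃    
                  ┃  Clap·····█·······      ┃    
                  ┗━━━━━━━━━━━━━━━━━━━━━━━━━┛    
                                                 
                                                 
                                                 
                                                 
                                                 


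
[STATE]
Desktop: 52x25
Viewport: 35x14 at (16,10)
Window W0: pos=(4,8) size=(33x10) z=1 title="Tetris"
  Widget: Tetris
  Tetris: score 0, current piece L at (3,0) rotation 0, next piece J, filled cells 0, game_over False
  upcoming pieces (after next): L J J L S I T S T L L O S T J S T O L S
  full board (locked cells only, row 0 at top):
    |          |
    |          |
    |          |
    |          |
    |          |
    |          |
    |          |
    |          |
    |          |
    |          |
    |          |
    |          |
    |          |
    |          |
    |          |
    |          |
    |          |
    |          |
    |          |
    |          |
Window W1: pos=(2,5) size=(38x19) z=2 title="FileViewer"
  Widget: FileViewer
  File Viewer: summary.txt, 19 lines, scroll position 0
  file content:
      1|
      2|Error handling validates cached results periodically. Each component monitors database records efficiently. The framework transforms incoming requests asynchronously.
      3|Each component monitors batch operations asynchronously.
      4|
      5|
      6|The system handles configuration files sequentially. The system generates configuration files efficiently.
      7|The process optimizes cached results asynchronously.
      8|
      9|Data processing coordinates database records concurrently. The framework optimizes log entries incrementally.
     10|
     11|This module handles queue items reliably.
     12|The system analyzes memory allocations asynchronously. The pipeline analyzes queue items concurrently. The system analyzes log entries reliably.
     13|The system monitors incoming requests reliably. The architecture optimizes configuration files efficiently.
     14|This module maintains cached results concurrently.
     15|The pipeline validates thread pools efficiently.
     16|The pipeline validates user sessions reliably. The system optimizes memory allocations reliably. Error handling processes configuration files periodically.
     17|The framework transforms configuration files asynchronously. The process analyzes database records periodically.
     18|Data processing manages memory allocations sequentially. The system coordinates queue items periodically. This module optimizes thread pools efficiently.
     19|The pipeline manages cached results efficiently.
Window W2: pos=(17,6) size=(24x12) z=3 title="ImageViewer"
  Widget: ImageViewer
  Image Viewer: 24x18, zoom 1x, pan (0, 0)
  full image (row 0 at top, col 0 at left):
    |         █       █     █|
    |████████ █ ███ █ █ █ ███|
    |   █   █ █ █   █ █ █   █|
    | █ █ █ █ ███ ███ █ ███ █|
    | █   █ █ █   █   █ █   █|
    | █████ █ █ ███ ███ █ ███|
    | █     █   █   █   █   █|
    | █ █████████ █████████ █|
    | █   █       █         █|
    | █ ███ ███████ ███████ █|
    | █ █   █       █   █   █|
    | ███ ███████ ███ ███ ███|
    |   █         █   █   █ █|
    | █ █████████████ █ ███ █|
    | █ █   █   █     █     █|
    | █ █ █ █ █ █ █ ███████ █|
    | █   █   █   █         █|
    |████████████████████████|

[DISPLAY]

t┃████████ █ ███ █ █ █ █┃          
 ┃   █   █ █ █   █ █ █  ┃          
 ┃ █ █ █ █ ███ ███ █ ███┃          
n┃ █   █ █ █   █   █ █  ┃          
p┃ █████ █ █ ███ ███ █ █┃          
 ┃ █     █   █   █   █  ┃          
n┃ █ █████████ █████████┃          
 ┗━━━━━━━━━━━━━━━━━━━━━━┛          
andles queue items rel░┃           
alyzes memory allocati░┃           
nitors incoming reques░┃           
aintains cached result░┃           
validates thread pools▼┃           
━━━━━━━━━━━━━━━━━━━━━━━┛           


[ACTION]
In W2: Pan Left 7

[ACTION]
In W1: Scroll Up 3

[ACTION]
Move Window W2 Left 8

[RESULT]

██ █ ███ █ █ █ █┃opera░┃           
 █ █ █   █ █ █  ┃     ░┃           
 █ ███ ███ █ ███┃     ░┃           
 █ █   █   █ █  ┃on fi░┃           
 █ █ ███ ███ █ █┃esult░┃           
 █   █   █   █  ┃     ░┃           
██████ █████████┃tabas░┃           
━━━━━━━━━━━━━━━━┛     ░┃           
andles queue items rel░┃           
alyzes memory allocati░┃           
nitors incoming reques░┃           
aintains cached result░┃           
validates thread pools▼┃           
━━━━━━━━━━━━━━━━━━━━━━━┛           


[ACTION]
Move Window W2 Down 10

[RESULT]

t monitors batch opera░┃           
                      ░┃           
                      ░┃           
━━━━━━━━━━━━━━━━┓on fi░┃           
Viewer          ┃esult░┃           
────────────────┨     ░┃           
   █       █    ┃tabas░┃           
██ █ ███ █ █ █ █┃     ░┃           
 █ █ █   █ █ █  ┃s rel░┃           
 █ ███ ███ █ ███┃ocati░┃           
 █ █   █   █ █  ┃eques░┃           
 █ █ ███ ███ █ █┃esult░┃           
 █   █   █   █  ┃pools▼┃           
██████ █████████┃━━━━━━┛           


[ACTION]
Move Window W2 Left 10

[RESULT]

t monitors batch opera░┃           
                      ░┃           
                      ░┃           
━━━━━━━┓nfiguration fi░┃           
       ┃ cached result░┃           
───────┨              ░┃           
  █    ┃inates databas░┃           
█ █ █ █┃              ░┃           
█ █ █  ┃ueue items rel░┃           
█ █ ███┃emory allocati░┃           
  █ █  ┃ncoming reques░┃           
███ █ █┃ cached result░┃           
█   █  ┃s thread pools▼┃           
███████┃━━━━━━━━━━━━━━━┛           


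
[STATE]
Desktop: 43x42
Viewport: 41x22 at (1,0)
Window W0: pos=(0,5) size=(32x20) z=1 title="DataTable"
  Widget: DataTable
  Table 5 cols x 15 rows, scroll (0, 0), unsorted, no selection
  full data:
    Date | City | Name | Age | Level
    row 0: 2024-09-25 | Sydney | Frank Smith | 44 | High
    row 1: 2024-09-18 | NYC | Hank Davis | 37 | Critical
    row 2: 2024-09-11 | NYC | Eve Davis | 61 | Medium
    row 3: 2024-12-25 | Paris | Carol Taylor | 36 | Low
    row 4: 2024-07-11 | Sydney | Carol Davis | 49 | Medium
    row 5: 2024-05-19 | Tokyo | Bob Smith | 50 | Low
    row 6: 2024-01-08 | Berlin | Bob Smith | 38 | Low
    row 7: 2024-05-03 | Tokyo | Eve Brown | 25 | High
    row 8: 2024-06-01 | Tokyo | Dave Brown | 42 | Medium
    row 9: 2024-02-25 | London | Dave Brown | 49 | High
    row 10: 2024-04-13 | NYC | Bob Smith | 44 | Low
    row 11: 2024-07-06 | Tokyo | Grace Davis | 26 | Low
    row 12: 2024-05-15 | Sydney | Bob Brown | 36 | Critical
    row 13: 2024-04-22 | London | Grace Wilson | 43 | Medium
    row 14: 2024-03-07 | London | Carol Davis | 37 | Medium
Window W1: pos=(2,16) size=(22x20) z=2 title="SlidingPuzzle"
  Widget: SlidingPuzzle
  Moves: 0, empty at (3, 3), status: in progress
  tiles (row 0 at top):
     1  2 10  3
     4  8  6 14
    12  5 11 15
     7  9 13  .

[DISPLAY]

                                         
                                         
                                         
                                         
                                         
━━━━━━━━━━━━━━━━━━━━━━━━━━━━━━┓          
 DataTable                    ┃          
──────────────────────────────┨          
Date      │City  │Name        ┃          
──────────┼──────┼────────────┃          
2024-09-25│Sydney│Frank Smith ┃          
2024-09-18│NYC   │Hank Davis  ┃          
2024-09-11│NYC   │Eve Davis   ┃          
2024-12-25│Paris │Carol Taylor┃          
2024-07-11│Sydney│Carol Davis ┃          
2024-05-19│Tokyo │Bob Smith   ┃          
2┏━━━━━━━━━━━━━━━━━━━━┓mith   ┃          
2┃ SlidingPuzzle      ┃rown   ┃          
2┠────────────────────┨Brown  ┃          
2┃┌────┬────┬────┬────┃Brown  ┃          
2┃│  1 │  2 │ 10 │  3 ┃mith   ┃          
2┃├────┼────┼────┼────┃ Davis ┃          


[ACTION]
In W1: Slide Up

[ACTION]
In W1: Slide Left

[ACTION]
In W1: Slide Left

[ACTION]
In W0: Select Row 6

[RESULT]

                                         
                                         
                                         
                                         
                                         
━━━━━━━━━━━━━━━━━━━━━━━━━━━━━━┓          
 DataTable                    ┃          
──────────────────────────────┨          
Date      │City  │Name        ┃          
──────────┼──────┼────────────┃          
2024-09-25│Sydney│Frank Smith ┃          
2024-09-18│NYC   │Hank Davis  ┃          
2024-09-11│NYC   │Eve Davis   ┃          
2024-12-25│Paris │Carol Taylor┃          
2024-07-11│Sydney│Carol Davis ┃          
2024-05-19│Tokyo │Bob Smith   ┃          
>┏━━━━━━━━━━━━━━━━━━━━┓mith   ┃          
2┃ SlidingPuzzle      ┃rown   ┃          
2┠────────────────────┨Brown  ┃          
2┃┌────┬────┬────┬────┃Brown  ┃          
2┃│  1 │  2 │ 10 │  3 ┃mith   ┃          
2┃├────┼────┼────┼────┃ Davis ┃          


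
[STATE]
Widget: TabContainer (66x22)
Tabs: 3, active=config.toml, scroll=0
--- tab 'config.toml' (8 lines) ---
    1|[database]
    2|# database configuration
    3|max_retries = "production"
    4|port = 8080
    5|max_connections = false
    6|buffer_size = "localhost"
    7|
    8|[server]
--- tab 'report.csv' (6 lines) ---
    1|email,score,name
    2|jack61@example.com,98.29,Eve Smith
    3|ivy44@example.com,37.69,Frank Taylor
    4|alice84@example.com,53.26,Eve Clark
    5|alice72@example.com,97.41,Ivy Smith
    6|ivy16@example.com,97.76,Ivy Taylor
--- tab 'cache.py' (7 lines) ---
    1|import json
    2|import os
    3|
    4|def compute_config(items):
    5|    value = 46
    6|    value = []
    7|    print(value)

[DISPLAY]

[config.toml]│ report.csv │ cache.py                              
──────────────────────────────────────────────────────────────────
[database]                                                        
# database configuration                                          
max_retries = "production"                                        
port = 8080                                                       
max_connections = false                                           
buffer_size = "localhost"                                         
                                                                  
[server]                                                          
                                                                  
                                                                  
                                                                  
                                                                  
                                                                  
                                                                  
                                                                  
                                                                  
                                                                  
                                                                  
                                                                  
                                                                  


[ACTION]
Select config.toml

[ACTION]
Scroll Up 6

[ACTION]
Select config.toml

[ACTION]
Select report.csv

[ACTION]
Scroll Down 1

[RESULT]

 config.toml │[report.csv]│ cache.py                              
──────────────────────────────────────────────────────────────────
jack61@example.com,98.29,Eve Smith                                
ivy44@example.com,37.69,Frank Taylor                              
alice84@example.com,53.26,Eve Clark                               
alice72@example.com,97.41,Ivy Smith                               
ivy16@example.com,97.76,Ivy Taylor                                
                                                                  
                                                                  
                                                                  
                                                                  
                                                                  
                                                                  
                                                                  
                                                                  
                                                                  
                                                                  
                                                                  
                                                                  
                                                                  
                                                                  
                                                                  


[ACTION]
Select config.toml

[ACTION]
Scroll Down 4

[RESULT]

[config.toml]│ report.csv │ cache.py                              
──────────────────────────────────────────────────────────────────
max_connections = false                                           
buffer_size = "localhost"                                         
                                                                  
[server]                                                          
                                                                  
                                                                  
                                                                  
                                                                  
                                                                  
                                                                  
                                                                  
                                                                  
                                                                  
                                                                  
                                                                  
                                                                  
                                                                  
                                                                  
                                                                  
                                                                  


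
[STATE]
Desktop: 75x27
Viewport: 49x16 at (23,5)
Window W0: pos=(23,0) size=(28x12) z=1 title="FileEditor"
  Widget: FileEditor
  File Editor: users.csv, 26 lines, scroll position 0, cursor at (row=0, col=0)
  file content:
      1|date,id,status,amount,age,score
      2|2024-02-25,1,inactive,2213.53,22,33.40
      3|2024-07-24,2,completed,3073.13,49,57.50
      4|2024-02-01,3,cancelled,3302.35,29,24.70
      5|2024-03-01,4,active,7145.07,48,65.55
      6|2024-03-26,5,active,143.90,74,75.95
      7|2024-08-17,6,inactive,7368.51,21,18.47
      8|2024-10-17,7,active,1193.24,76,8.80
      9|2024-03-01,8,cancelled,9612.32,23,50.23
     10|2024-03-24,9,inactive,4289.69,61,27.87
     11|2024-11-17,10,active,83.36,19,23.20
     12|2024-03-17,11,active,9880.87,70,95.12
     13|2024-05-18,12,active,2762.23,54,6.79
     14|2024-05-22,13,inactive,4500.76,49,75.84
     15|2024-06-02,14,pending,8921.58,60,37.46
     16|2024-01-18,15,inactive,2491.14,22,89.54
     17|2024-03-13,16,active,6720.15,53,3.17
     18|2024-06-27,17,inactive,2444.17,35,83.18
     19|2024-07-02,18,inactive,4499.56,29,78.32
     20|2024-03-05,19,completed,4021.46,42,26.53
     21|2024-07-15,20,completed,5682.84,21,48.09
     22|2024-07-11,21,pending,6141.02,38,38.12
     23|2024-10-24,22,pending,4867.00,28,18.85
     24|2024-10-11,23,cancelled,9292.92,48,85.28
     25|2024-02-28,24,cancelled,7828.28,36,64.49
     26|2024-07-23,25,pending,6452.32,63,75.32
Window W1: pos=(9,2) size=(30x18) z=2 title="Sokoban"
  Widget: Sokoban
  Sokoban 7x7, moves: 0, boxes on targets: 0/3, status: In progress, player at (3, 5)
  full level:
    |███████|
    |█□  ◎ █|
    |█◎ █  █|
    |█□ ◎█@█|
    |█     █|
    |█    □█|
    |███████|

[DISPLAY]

               ┃mpleted,30░┃                     
               ┃ncelled,33░┃                     
               ┃tive,7145.░┃                     
               ┃tive,143.9░┃                     
               ┃active,736░┃                     
               ┃tive,1193.▼┃                     
               ┃━━━━━━━━━━━┛                     
               ┃                                 
               ┃                                 
               ┃                                 
               ┃                                 
               ┃                                 
               ┃                                 
               ┃                                 
━━━━━━━━━━━━━━━┛                                 
                                                 


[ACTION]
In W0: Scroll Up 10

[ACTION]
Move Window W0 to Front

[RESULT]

┃2024-07-24,2,completed,30░┃                     
┃2024-02-01,3,cancelled,33░┃                     
┃2024-03-01,4,active,7145.░┃                     
┃2024-03-26,5,active,143.9░┃                     
┃2024-08-17,6,inactive,736░┃                     
┃2024-10-17,7,active,1193.▼┃                     
┗━━━━━━━━━━━━━━━━━━━━━━━━━━┛                     
               ┃                                 
               ┃                                 
               ┃                                 
               ┃                                 
               ┃                                 
               ┃                                 
               ┃                                 
━━━━━━━━━━━━━━━┛                                 
                                                 


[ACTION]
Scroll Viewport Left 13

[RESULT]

███████      ┃2024-07-24,2,completed,30░┃        
█□  ◎ █      ┃2024-02-01,3,cancelled,33░┃        
█◎ █  █      ┃2024-03-01,4,active,7145.░┃        
█□ ◎█@█      ┃2024-03-26,5,active,143.9░┃        
█     █      ┃2024-08-17,6,inactive,736░┃        
█    □█      ┃2024-10-17,7,active,1193.▼┃        
███████      ┗━━━━━━━━━━━━━━━━━━━━━━━━━━┛        
Moves: 0  0/3               ┃                    
                            ┃                    
                            ┃                    
                            ┃                    
                            ┃                    
                            ┃                    
                            ┃                    
━━━━━━━━━━━━━━━━━━━━━━━━━━━━┛                    
                                                 


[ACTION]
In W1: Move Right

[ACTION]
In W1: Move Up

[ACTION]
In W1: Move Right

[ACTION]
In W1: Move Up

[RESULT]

███████      ┃2024-07-24,2,completed,30░┃        
█□  ◎@█      ┃2024-02-01,3,cancelled,33░┃        
█◎ █  █      ┃2024-03-01,4,active,7145.░┃        
█□ ◎█ █      ┃2024-03-26,5,active,143.9░┃        
█     █      ┃2024-08-17,6,inactive,736░┃        
█    □█      ┃2024-10-17,7,active,1193.▼┃        
███████      ┗━━━━━━━━━━━━━━━━━━━━━━━━━━┛        
Moves: 2  0/3               ┃                    
                            ┃                    
                            ┃                    
                            ┃                    
                            ┃                    
                            ┃                    
                            ┃                    
━━━━━━━━━━━━━━━━━━━━━━━━━━━━┛                    
                                                 


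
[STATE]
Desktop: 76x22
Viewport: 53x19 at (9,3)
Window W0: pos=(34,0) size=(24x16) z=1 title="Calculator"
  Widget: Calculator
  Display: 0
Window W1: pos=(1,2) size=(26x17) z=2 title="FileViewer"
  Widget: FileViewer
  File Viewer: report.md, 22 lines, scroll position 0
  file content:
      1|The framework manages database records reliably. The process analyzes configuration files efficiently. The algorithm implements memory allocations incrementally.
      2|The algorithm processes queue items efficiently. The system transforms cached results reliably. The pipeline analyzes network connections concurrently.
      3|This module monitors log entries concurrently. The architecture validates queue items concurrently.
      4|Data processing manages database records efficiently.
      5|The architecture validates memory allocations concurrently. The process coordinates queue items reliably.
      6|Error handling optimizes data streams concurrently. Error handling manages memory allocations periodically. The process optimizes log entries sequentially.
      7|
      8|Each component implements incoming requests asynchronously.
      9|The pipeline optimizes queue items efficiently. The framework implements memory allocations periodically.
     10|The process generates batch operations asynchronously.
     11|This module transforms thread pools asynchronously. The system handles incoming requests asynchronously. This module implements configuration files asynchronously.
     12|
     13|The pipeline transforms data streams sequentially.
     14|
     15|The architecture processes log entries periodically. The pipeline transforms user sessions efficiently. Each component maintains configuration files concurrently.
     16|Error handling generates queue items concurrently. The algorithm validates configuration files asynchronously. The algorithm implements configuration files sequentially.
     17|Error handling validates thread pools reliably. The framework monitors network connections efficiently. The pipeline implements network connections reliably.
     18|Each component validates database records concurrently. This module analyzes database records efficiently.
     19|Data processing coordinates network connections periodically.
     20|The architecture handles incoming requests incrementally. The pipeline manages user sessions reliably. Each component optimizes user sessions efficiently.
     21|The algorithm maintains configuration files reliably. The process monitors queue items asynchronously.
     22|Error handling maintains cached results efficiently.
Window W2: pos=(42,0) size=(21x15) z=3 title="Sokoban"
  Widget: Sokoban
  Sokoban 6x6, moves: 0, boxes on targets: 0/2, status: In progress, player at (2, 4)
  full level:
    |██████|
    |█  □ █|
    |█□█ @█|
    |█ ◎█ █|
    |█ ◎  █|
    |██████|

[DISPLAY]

ewer             ┃       ┃       ┃██████             
─────────────────┨       ┃┌───┬──┃█  □ █             
mework manages d▲┃       ┃│ 7 │ 8┃█□█ @█             
orithm processes█┃       ┃├───┼──┃█ ◎█ █             
dule monitors lo░┃       ┃│ 4 │ 5┃█ ◎  █             
ocessing manages░┃       ┃├───┼──┃██████             
hitecture valida░┃       ┃│ 1 │ 2┃Moves: 0  0/2      
andling optimize░┃       ┃├───┼──┃                   
                ░┃       ┃│ 0 │ .┃                   
mponent implemen░┃       ┃├───┼──┃                   
eline optimizes ░┃       ┃│ C │ M┃                   
cess generates b░┃       ┃└───┴──┗━━━━━━━━━━━━━━━━━━━
dule transforms ░┃       ┗━━━━━━━━━━━━━━━━━━━━━━┛    
                ░┃                                   
eline transforms▼┃                                   
━━━━━━━━━━━━━━━━━┛                                   
                                                     
                                                     
                                                     


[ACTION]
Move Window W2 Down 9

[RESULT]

ewer             ┃       ┃                     0┃    
─────────────────┨       ┃┌───┬───┬───┬───┐     ┃    
mework manages d▲┃       ┃│ 7 │ 8 │ 9 │ ÷ │     ┃    
orithm processes█┃       ┃├───┼───┼───┼───┤     ┃    
dule monitors lo░┃       ┃│ 4 │ 5┏━━━━━━━━━━━━━━━━━━━
ocessing manages░┃       ┃├───┼──┃ Sokoban           
hitecture valida░┃       ┃│ 1 │ 2┠───────────────────
andling optimize░┃       ┃├───┼──┃██████             
                ░┃       ┃│ 0 │ .┃█  □ █             
mponent implemen░┃       ┃├───┼──┃█□█ @█             
eline optimizes ░┃       ┃│ C │ M┃█ ◎█ █             
cess generates b░┃       ┃└───┴──┃█ ◎  █             
dule transforms ░┃       ┗━━━━━━━┃██████             
                ░┃               ┃Moves: 0  0/2      
eline transforms▼┃               ┃                   
━━━━━━━━━━━━━━━━━┛               ┃                   
                                 ┃                   
                                 ┃                   
                                 ┗━━━━━━━━━━━━━━━━━━━


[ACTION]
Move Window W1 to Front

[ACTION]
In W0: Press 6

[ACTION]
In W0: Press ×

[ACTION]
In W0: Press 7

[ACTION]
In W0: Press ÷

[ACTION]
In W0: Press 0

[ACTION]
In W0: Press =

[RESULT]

ewer             ┃       ┃                 Error┃    
─────────────────┨       ┃┌───┬───┬───┬───┐     ┃    
mework manages d▲┃       ┃│ 7 │ 8 │ 9 │ ÷ │     ┃    
orithm processes█┃       ┃├───┼───┼───┼───┤     ┃    
dule monitors lo░┃       ┃│ 4 │ 5┏━━━━━━━━━━━━━━━━━━━
ocessing manages░┃       ┃├───┼──┃ Sokoban           
hitecture valida░┃       ┃│ 1 │ 2┠───────────────────
andling optimize░┃       ┃├───┼──┃██████             
                ░┃       ┃│ 0 │ .┃█  □ █             
mponent implemen░┃       ┃├───┼──┃█□█ @█             
eline optimizes ░┃       ┃│ C │ M┃█ ◎█ █             
cess generates b░┃       ┃└───┴──┃█ ◎  █             
dule transforms ░┃       ┗━━━━━━━┃██████             
                ░┃               ┃Moves: 0  0/2      
eline transforms▼┃               ┃                   
━━━━━━━━━━━━━━━━━┛               ┃                   
                                 ┃                   
                                 ┃                   
                                 ┗━━━━━━━━━━━━━━━━━━━


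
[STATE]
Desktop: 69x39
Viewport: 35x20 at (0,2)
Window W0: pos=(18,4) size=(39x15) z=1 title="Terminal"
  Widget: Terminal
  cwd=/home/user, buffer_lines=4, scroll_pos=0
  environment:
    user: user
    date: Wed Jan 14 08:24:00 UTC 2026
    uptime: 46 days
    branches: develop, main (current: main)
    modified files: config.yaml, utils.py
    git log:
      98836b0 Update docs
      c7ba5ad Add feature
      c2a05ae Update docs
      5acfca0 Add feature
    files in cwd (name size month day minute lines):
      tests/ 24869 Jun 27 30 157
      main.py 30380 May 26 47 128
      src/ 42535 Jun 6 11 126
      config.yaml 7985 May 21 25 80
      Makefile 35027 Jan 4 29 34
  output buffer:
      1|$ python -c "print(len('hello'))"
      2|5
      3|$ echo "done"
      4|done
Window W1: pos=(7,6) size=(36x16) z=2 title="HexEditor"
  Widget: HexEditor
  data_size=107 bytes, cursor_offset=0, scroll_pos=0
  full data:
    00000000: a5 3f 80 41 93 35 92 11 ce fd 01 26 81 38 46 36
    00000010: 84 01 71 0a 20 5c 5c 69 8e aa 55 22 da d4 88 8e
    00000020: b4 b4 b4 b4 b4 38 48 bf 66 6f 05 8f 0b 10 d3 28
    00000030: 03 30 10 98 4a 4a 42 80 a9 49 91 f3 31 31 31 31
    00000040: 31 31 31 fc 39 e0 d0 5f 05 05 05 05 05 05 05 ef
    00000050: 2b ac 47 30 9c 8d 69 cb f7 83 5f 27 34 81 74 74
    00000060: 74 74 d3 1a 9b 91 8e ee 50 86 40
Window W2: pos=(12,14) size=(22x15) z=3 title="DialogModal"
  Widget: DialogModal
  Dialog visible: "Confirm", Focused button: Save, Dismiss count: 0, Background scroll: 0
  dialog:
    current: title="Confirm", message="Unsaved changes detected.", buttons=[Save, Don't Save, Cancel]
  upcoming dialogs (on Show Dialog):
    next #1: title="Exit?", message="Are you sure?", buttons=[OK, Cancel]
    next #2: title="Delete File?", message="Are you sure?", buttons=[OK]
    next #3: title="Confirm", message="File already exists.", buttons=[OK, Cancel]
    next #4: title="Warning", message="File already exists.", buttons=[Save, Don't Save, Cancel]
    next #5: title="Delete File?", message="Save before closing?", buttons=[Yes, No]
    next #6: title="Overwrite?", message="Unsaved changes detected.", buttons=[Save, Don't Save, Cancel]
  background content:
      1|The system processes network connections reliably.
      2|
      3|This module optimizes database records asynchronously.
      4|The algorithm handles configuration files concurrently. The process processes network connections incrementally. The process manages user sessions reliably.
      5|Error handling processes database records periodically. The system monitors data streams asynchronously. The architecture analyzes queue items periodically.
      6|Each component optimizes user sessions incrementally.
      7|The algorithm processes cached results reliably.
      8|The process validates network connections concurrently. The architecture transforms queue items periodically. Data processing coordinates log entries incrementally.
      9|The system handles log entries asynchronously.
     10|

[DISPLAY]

                                   
                                   
                  ┏━━━━━━━━━━━━━━━━
                  ┃ Terminal       
       ┏━━━━━━━━━━━━━━━━━━━━━━━━━━━
       ┃ HexEditor                 
       ┠───────────────────────────
       ┃00000000  A5 3f 80 41 93 35
       ┃00000010  84 01 71 0a 20 5c
       ┃00000020  b4 b4 b4 b4 b4 38
       ┃00000030  03 30 10 98 4a 4a
       ┃00000040  31 31 31 fc 39 e0
       ┃0000┏━━━━━━━━━━━━━━━━━━━━┓d
       ┃0000┃ DialogModal        ┃1
       ┃    ┠────────────────────┨ 
       ┃    ┃The system processes┃ 
       ┃    ┃                    ┃ 
       ┃    ┃This module optimize┃ 
       ┃    ┃Th┌──────────────┐le┃ 
       ┗━━━━┃Er│   Confirm    │ce┃━


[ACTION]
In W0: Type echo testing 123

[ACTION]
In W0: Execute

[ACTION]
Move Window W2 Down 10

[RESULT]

                                   
                                   
                  ┏━━━━━━━━━━━━━━━━
                  ┃ Terminal       
       ┏━━━━━━━━━━━━━━━━━━━━━━━━━━━
       ┃ HexEditor                 
       ┠───────────────────────────
       ┃00000000  A5 3f 80 41 93 35
       ┃00000010  84 01 71 0a 20 5c
       ┃00000020  b4 b4 b4 b4 b4 38
       ┃00000030  03 30 10 98 4a 4a
       ┃00000040  31 31 31 fc 39 e0
       ┃00000050  2b ac 47 30 9c 8d
       ┃00000060  74 74 d3 1a 9b 91
       ┃                           
       ┃                           
       ┃                           
       ┃                           
       ┃                           
       ┗━━━━━━━━━━━━━━━━━━━━━━━━━━━
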